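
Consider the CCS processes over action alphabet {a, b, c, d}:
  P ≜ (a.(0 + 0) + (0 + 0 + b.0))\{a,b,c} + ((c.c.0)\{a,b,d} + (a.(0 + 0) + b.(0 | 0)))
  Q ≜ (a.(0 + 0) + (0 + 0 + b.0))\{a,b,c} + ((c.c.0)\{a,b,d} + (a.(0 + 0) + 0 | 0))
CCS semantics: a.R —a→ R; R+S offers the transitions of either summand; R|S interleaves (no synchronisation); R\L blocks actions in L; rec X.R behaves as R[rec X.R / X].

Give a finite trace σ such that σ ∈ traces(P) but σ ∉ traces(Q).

b

Reachable graph of P (5 states):
  u0 = (a.(0 + 0) + (0 + 0 + b.0))\{a,b,c} + ((c.c.0)\{a,b,d} + (a.(0 + 0) + b.(0 | 0))) :: ··a··> u1, ··b··> u2, ··c··> u3
  u1 = 0 + 0 :: stopped
  u2 = 0 | 0 :: stopped
  u3 = (c.0)\{a,b,d} :: ··c··> u4
  u4 = 0\{a,b,d} :: stopped
Reachable graph of Q (4 states):
  v0 = (a.(0 + 0) + (0 + 0 + b.0))\{a,b,c} + ((c.c.0)\{a,b,d} + (a.(0 + 0) + 0 | 0)) :: ··a··> v1, ··c··> v2
  v1 = 0 + 0 :: stopped
  v2 = (c.0)\{a,b,d} :: ··c··> v3
  v3 = 0\{a,b,d} :: stopped
Run σ = ⟨b⟩ on P: start {u0}
  step 1 (b): {u2}
  P completes σ.
Run σ = ⟨b⟩ on Q: start {v0}
  step 1 (b): ∅ (Q stuck)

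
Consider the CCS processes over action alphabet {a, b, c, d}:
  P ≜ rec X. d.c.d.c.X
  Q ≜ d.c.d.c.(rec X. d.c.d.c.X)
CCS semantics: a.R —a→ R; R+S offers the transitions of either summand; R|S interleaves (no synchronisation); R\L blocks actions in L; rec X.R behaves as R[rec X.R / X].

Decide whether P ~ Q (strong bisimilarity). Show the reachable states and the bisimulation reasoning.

P's transition system — 4 states:
  s0 = rec X. d.c.d.c.X :: -d-> s1
  s1 = c.d.c.(rec X. d.c.d.c.X) :: -c-> s2
  s2 = d.c.(rec X. d.c.d.c.X) :: -d-> s3
  s3 = c.(rec X. d.c.d.c.X) :: -c-> s0
Q's transition system — 5 states:
  t0 = d.c.d.c.(rec X. d.c.d.c.X) :: -d-> t1
  t1 = c.d.c.(rec X. d.c.d.c.X) :: -c-> t2
  t2 = d.c.(rec X. d.c.d.c.X) :: -d-> t3
  t3 = c.(rec X. d.c.d.c.X) :: -c-> t4
  t4 = rec X. d.c.d.c.X :: -d-> t1
Partition-refinement fixed point:
  B0 = {s0, s2, t0, t2, t4}
  B1 = {s1, s3, t1, t3}
s0 ∈ B0, t0 ∈ B0 → same block

bisimilar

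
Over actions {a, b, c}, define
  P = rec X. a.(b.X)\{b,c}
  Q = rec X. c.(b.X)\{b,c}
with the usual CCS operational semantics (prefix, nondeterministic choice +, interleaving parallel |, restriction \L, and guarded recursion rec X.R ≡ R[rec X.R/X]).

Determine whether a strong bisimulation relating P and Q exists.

Reachable graph of P (2 states):
  u0 = rec X. a.(b.X)\{b,c} → -a-> u1
  u1 = (b.(rec X. a.(b.X)\{b,c}))\{b,c} → (no moves)
Reachable graph of Q (2 states):
  v0 = rec X. c.(b.X)\{b,c} → -c-> v1
  v1 = (b.(rec X. c.(b.X)\{b,c}))\{b,c} → (no moves)
Bisimilarity quotient blocks:
  B0 = {u0}
  B1 = {u1, v1}
  B2 = {v0}
u0 ∈ B0, v0 ∈ B2 → different blocks

not bisimilar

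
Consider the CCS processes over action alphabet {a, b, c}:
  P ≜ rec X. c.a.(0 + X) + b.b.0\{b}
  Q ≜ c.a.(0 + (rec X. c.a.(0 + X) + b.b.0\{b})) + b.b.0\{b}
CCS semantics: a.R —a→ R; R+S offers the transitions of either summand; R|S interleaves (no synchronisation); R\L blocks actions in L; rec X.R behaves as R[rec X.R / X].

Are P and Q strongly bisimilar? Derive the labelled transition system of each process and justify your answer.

LTS(P): 5 reachable states
  m0 = rec X. c.a.(0 + X) + b.b.0\{b} has moves -b-> m1, -c-> m2
  m1 = b.0\{b} has moves -b-> m3
  m2 = a.(0 + (rec X. c.a.(0 + X) + b.b.0\{b})) has moves -a-> m4
  m3 = 0\{b} has moves deadlocked
  m4 = 0 + (rec X. c.a.(0 + X) + b.b.0\{b}) has moves -b-> m1, -c-> m2
LTS(Q): 5 reachable states
  n0 = c.a.(0 + (rec X. c.a.(0 + X) + b.b.0\{b})) + b.b.0\{b} has moves -b-> n1, -c-> n2
  n1 = b.0\{b} has moves -b-> n3
  n2 = a.(0 + (rec X. c.a.(0 + X) + b.b.0\{b})) has moves -a-> n4
  n3 = 0\{b} has moves deadlocked
  n4 = 0 + (rec X. c.a.(0 + X) + b.b.0\{b}) has moves -b-> n1, -c-> n2
Bisimilarity quotient blocks:
  B0 = {m0, m4, n0, n4}
  B1 = {m2, n2}
  B2 = {m1, n1}
  B3 = {m3, n3}
m0 ∈ B0, n0 ∈ B0 → same block

P ~ Q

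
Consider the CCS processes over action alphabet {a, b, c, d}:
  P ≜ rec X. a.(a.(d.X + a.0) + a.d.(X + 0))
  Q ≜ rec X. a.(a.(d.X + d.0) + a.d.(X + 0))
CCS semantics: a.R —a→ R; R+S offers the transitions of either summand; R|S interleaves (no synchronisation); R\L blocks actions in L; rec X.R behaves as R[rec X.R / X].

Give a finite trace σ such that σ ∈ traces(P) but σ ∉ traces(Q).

aaa

LTS(P): 6 reachable states
  s0 = rec X. a.(a.(d.X + a.0) + a.d.(X + 0)) | —a→ s1
  s1 = a.(d.(rec X. a.(a.(d.X + a.0) + a.d.(X + 0))) + a.0) + a.d.((rec X. a.(a.(d.X + a.0) + a.d.(X + 0))) + 0) | —a→ s2, —a→ s3
  s2 = d.((rec X. a.(a.(d.X + a.0) + a.d.(X + 0))) + 0) | —d→ s4
  s3 = d.(rec X. a.(a.(d.X + a.0) + a.d.(X + 0))) + a.0 | —a→ s5, —d→ s0
  s4 = (rec X. a.(a.(d.X + a.0) + a.d.(X + 0))) + 0 | —a→ s1
  s5 = 0 | deadlocked
LTS(Q): 6 reachable states
  t0 = rec X. a.(a.(d.X + d.0) + a.d.(X + 0)) | —a→ t1
  t1 = a.(d.(rec X. a.(a.(d.X + d.0) + a.d.(X + 0))) + d.0) + a.d.((rec X. a.(a.(d.X + d.0) + a.d.(X + 0))) + 0) | —a→ t2, —a→ t3
  t2 = d.((rec X. a.(a.(d.X + d.0) + a.d.(X + 0))) + 0) | —d→ t4
  t3 = d.(rec X. a.(a.(d.X + d.0) + a.d.(X + 0))) + d.0 | —d→ t0, —d→ t5
  t4 = (rec X. a.(a.(d.X + d.0) + a.d.(X + 0))) + 0 | —a→ t1
  t5 = 0 | deadlocked
Run σ = ⟨aaa⟩ on P: start {s0}
  [1] a ⇒ {s1}
  [2] a ⇒ {s2, s3}
  [3] a ⇒ {s5}
  — P admits the full trace.
Run σ = ⟨aaa⟩ on Q: start {t0}
  [1] a ⇒ {t1}
  [2] a ⇒ {t2, t3}
  [3] a ⇒ ∅  — Q cannot continue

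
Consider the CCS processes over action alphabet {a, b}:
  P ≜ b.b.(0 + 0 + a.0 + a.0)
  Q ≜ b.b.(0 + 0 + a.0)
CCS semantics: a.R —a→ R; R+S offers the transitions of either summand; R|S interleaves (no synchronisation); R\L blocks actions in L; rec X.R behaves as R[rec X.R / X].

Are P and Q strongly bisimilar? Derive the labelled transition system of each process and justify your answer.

bisimilar

Reachable graph of P (4 states):
  u0 = b.b.(0 + 0 + a.0 + a.0) → —b→ u1
  u1 = b.(0 + 0 + a.0 + a.0) → —b→ u2
  u2 = 0 + 0 + a.0 + a.0 → —a→ u3
  u3 = 0 → ∅
Reachable graph of Q (4 states):
  v0 = b.b.(0 + 0 + a.0) → —b→ v1
  v1 = b.(0 + 0 + a.0) → —b→ v2
  v2 = 0 + 0 + a.0 → —a→ v3
  v3 = 0 → ∅
Partition-refinement fixed point:
  B0 = {u0, v0}
  B1 = {u1, v1}
  B2 = {u2, v2}
  B3 = {u3, v3}
u0 ∈ B0, v0 ∈ B0 → same block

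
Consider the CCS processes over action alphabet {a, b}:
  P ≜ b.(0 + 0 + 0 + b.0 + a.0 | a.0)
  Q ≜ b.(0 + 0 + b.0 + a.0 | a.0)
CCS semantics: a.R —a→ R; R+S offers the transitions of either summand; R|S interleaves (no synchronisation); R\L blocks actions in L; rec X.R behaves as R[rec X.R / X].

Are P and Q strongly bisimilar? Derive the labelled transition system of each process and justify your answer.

P's transition system — 6 states:
  s0 = b.(0 + 0 + 0 + b.0 + a.0 | a.0) ⊢ —b→ s1
  s1 = 0 + 0 + 0 + b.0 + a.0 | a.0 ⊢ —a→ s2, —a→ s3, —b→ s4
  s2 = 0 | a.0 ⊢ —a→ s5
  s3 = a.0 | 0 ⊢ —a→ s5
  s4 = 0 ⊢ (no moves)
  s5 = 0 | 0 ⊢ (no moves)
Q's transition system — 6 states:
  t0 = b.(0 + 0 + b.0 + a.0 | a.0) ⊢ —b→ t1
  t1 = 0 + 0 + b.0 + a.0 | a.0 ⊢ —a→ t2, —a→ t3, —b→ t4
  t2 = 0 | a.0 ⊢ —a→ t5
  t3 = a.0 | 0 ⊢ —a→ t5
  t4 = 0 ⊢ (no moves)
  t5 = 0 | 0 ⊢ (no moves)
Coarsest stable partition (strong bisimilarity classes):
  B0 = {s0, t0}
  B1 = {s1, t1}
  B2 = {s2, s3, t2, t3}
  B3 = {s4, s5, t4, t5}
s0 ∈ B0, t0 ∈ B0 → same block

bisimilar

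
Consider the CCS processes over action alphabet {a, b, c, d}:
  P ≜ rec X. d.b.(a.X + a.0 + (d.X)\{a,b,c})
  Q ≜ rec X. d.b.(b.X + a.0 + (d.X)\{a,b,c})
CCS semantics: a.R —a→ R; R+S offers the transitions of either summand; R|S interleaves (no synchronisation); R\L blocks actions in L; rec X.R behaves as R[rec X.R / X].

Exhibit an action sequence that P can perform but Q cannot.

dbad

P's transition system — 6 states:
  s0 = rec X. d.b.(a.X + a.0 + (d.X)\{a,b,c}) ⊢ -d-> s1
  s1 = b.(a.(rec X. d.b.(a.X + a.0 + (d.X)\{a,b,c})) + a.0 + (d.(rec X. d.b.(a.X + a.0 + (d.X)\{a,b,c})))\{a,b,c}) ⊢ -b-> s2
  s2 = a.(rec X. d.b.(a.X + a.0 + (d.X)\{a,b,c})) + a.0 + (d.(rec X. d.b.(a.X + a.0 + (d.X)\{a,b,c})))\{a,b,c} ⊢ -a-> s0, -a-> s3, -d-> s4
  s3 = 0 ⊢ deadlocked
  s4 = (rec X. d.b.(a.X + a.0 + (d.X)\{a,b,c}))\{a,b,c} ⊢ -d-> s5
  s5 = (b.(a.(rec X. d.b.(a.X + a.0 + (d.X)\{a,b,c})) + a.0 + (d.(rec X. d.b.(a.X + a.0 + (d.X)\{a,b,c})))\{a,b,c}))\{a,b,c} ⊢ deadlocked
Q's transition system — 6 states:
  t0 = rec X. d.b.(b.X + a.0 + (d.X)\{a,b,c}) ⊢ -d-> t1
  t1 = b.(b.(rec X. d.b.(b.X + a.0 + (d.X)\{a,b,c})) + a.0 + (d.(rec X. d.b.(b.X + a.0 + (d.X)\{a,b,c})))\{a,b,c}) ⊢ -b-> t2
  t2 = b.(rec X. d.b.(b.X + a.0 + (d.X)\{a,b,c})) + a.0 + (d.(rec X. d.b.(b.X + a.0 + (d.X)\{a,b,c})))\{a,b,c} ⊢ -a-> t3, -b-> t0, -d-> t4
  t3 = 0 ⊢ deadlocked
  t4 = (rec X. d.b.(b.X + a.0 + (d.X)\{a,b,c}))\{a,b,c} ⊢ -d-> t5
  t5 = (b.(b.(rec X. d.b.(b.X + a.0 + (d.X)\{a,b,c})) + a.0 + (d.(rec X. d.b.(b.X + a.0 + (d.X)\{a,b,c})))\{a,b,c}))\{a,b,c} ⊢ deadlocked
Executing dbad from P (initial set {s0}):
  step 1 (d): {s1}
  step 2 (b): {s2}
  step 3 (a): {s0, s3}
  step 4 (d): {s1}
  ✓ P
Executing dbad from Q (initial set {t0}):
  step 1 (d): {t1}
  step 2 (b): {t2}
  step 3 (a): {t3}
  step 4 (d): ∅  — Q cannot continue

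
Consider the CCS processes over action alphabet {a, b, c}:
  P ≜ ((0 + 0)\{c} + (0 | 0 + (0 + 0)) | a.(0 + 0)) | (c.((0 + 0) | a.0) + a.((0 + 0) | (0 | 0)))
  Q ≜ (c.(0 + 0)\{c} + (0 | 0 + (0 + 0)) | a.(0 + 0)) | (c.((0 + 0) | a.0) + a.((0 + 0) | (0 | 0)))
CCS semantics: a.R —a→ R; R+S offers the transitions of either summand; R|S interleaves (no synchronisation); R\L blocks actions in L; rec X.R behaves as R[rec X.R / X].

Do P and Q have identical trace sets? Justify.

LTS(P): 8 reachable states
  m0 = ((0 + 0)\{c} + (0 | 0 + (0 + 0)) | a.(0 + 0)) | (c.((0 + 0) | a.0) + a.((0 + 0) | (0 | 0))) ⊢ —a→ m1, —a→ m2, —c→ m3
  m1 = ((0 + 0)\{c} + (0 | 0 + (0 + 0)) | a.(0 + 0)) | ((0 + 0) | (0 | 0)) ⊢ —a→ m4
  m2 = (0 | 0 + (0 + 0)) | (0 + 0) | (c.((0 + 0) | a.0) + a.((0 + 0) | (0 | 0))) ⊢ —a→ m4, —c→ m5
  m3 = ((0 + 0)\{c} + (0 | 0 + (0 + 0)) | a.(0 + 0)) | ((0 + 0) | a.0) ⊢ —a→ m5, —a→ m6
  m4 = (0 | 0 + (0 + 0)) | (0 + 0) | ((0 + 0) | (0 | 0)) ⊢ (no moves)
  m5 = (0 | 0 + (0 + 0)) | (0 + 0) | ((0 + 0) | a.0) ⊢ —a→ m7
  m6 = ((0 + 0)\{c} + (0 | 0 + (0 + 0)) | a.(0 + 0)) | ((0 + 0) | 0) ⊢ —a→ m7
  m7 = (0 | 0 + (0 + 0)) | (0 + 0) | ((0 + 0) | 0) ⊢ (no moves)
LTS(Q): 12 reachable states
  n0 = (c.(0 + 0)\{c} + (0 | 0 + (0 + 0)) | a.(0 + 0)) | (c.((0 + 0) | a.0) + a.((0 + 0) | (0 | 0))) ⊢ —a→ n1, —a→ n2, —c→ n3, —c→ n4
  n1 = (0 | 0 + (0 + 0)) | (0 + 0) | (c.((0 + 0) | a.0) + a.((0 + 0) | (0 | 0))) ⊢ —a→ n5, —c→ n6
  n2 = (c.(0 + 0)\{c} + (0 | 0 + (0 + 0)) | a.(0 + 0)) | ((0 + 0) | (0 | 0)) ⊢ —a→ n5, —c→ n7
  n3 = (0 + 0)\{c} | (c.((0 + 0) | a.0) + a.((0 + 0) | (0 | 0))) ⊢ —a→ n7, —c→ n8
  n4 = (c.(0 + 0)\{c} + (0 | 0 + (0 + 0)) | a.(0 + 0)) | ((0 + 0) | a.0) ⊢ —a→ n6, —a→ n9, —c→ n8
  n5 = (0 | 0 + (0 + 0)) | (0 + 0) | ((0 + 0) | (0 | 0)) ⊢ (no moves)
  n6 = (0 | 0 + (0 + 0)) | (0 + 0) | ((0 + 0) | a.0) ⊢ —a→ n10
  n7 = (0 + 0)\{c} | ((0 + 0) | (0 | 0)) ⊢ (no moves)
  n8 = (0 + 0)\{c} | ((0 + 0) | a.0) ⊢ —a→ n11
  n9 = (c.(0 + 0)\{c} + (0 | 0 + (0 + 0)) | a.(0 + 0)) | ((0 + 0) | 0) ⊢ —a→ n10, —c→ n11
  n10 = (0 | 0 + (0 + 0)) | (0 + 0) | ((0 + 0) | 0) ⊢ (no moves)
  n11 = (0 + 0)\{c} | ((0 + 0) | 0) ⊢ (no moves)
Trace ⟨cc⟩ through Q, begin at {n0}:
  step 1 (c): {n3, n4}
  step 2 (c): {n8}
  Q completes σ.
Trace ⟨cc⟩ through P, begin at {m0}:
  step 1 (c): {m3}
  step 2 (c): ∅  — P cannot continue

NO — witness ⟨cc⟩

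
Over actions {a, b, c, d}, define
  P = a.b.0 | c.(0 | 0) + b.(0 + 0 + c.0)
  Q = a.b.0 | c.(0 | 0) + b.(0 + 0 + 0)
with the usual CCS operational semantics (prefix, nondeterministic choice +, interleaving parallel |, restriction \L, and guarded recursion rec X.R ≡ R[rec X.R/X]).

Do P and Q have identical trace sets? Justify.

NO — witness ⟨bc⟩

Reachable graph of P (8 states):
  u0 = a.b.0 | c.(0 | 0) + b.(0 + 0 + c.0) ⊢ =a=> u1, =b=> u2, =c=> u3
  u1 = b.0 | c.(0 | 0) ⊢ =b=> u4, =c=> u5
  u2 = 0 + 0 + c.0 ⊢ =c=> u6
  u3 = a.b.0 | (0 | 0) ⊢ =a=> u5
  u4 = 0 | c.(0 | 0) ⊢ =c=> u7
  u5 = b.0 | (0 | 0) ⊢ =b=> u7
  u6 = 0 ⊢ (no moves)
  u7 = 0 | (0 | 0) ⊢ (no moves)
Reachable graph of Q (7 states):
  v0 = a.b.0 | c.(0 | 0) + b.(0 + 0 + 0) ⊢ =a=> v1, =b=> v2, =c=> v3
  v1 = b.0 | c.(0 | 0) ⊢ =b=> v4, =c=> v5
  v2 = 0 + 0 + 0 ⊢ (no moves)
  v3 = a.b.0 | (0 | 0) ⊢ =a=> v5
  v4 = 0 | c.(0 | 0) ⊢ =c=> v6
  v5 = b.0 | (0 | 0) ⊢ =b=> v6
  v6 = 0 | (0 | 0) ⊢ (no moves)
Run σ = ⟨bc⟩ on P: start {u0}
  after b @ step 1: {u2}
  after c @ step 2: {u6}
  ✓ P
Run σ = ⟨bc⟩ on Q: start {v0}
  after b @ step 1: {v2}
  after c @ step 2: ∅ (Q stuck)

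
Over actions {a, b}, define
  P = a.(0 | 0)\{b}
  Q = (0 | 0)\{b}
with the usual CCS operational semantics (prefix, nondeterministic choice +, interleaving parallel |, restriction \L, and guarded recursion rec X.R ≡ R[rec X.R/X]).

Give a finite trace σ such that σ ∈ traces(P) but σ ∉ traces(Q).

Reachable graph of P (2 states):
  p0 = a.(0 | 0)\{b} ⊢ ··a··> p1
  p1 = (0 | 0)\{b} ⊢ ·
Reachable graph of Q (1 states):
  q0 = (0 | 0)\{b} ⊢ ·
Trace ⟨a⟩ through P, begin at {p0}:
  after a @ step 1: {p1}
  — P admits the full trace.
Trace ⟨a⟩ through Q, begin at {q0}:
  after a @ step 1: ∅  — Q cannot continue

a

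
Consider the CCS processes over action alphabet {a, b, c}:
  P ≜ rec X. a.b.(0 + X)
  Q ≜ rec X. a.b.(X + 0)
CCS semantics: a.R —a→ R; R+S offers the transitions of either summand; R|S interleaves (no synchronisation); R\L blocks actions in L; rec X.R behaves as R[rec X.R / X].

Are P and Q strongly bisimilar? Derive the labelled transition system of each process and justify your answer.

Reachable graph of P (3 states):
  m0 = rec X. a.b.(0 + X) has moves =a=> m1
  m1 = b.(0 + (rec X. a.b.(0 + X))) has moves =b=> m2
  m2 = 0 + (rec X. a.b.(0 + X)) has moves =a=> m1
Reachable graph of Q (3 states):
  n0 = rec X. a.b.(X + 0) has moves =a=> n1
  n1 = b.((rec X. a.b.(X + 0)) + 0) has moves =b=> n2
  n2 = (rec X. a.b.(X + 0)) + 0 has moves =a=> n1
Coarsest stable partition (strong bisimilarity classes):
  B0 = {m0, m2, n0, n2}
  B1 = {m1, n1}
m0 ∈ B0, n0 ∈ B0 → same block

P ~ Q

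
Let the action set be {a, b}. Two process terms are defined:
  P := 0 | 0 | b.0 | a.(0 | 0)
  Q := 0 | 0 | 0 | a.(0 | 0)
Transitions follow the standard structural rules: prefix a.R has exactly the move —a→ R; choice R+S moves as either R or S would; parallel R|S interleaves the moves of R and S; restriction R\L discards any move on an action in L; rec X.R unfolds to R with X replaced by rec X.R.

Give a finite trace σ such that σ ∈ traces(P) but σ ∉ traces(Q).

P's transition system — 4 states:
  m0 = 0 | 0 | b.0 | a.(0 | 0) has moves =a=> m1, =b=> m2
  m1 = 0 | 0 | b.0 | (0 | 0) has moves =b=> m3
  m2 = 0 | 0 | 0 | a.(0 | 0) has moves =a=> m3
  m3 = 0 | 0 | 0 | (0 | 0) has moves (no moves)
Q's transition system — 2 states:
  n0 = 0 | 0 | 0 | a.(0 | 0) has moves =a=> n1
  n1 = 0 | 0 | 0 | (0 | 0) has moves (no moves)
Trace ⟨b⟩ through P, begin at {m0}:
  step 1 (b): {m2}
  ✓ P
Trace ⟨b⟩ through Q, begin at {n0}:
  step 1 (b): ∅  — Q cannot continue

b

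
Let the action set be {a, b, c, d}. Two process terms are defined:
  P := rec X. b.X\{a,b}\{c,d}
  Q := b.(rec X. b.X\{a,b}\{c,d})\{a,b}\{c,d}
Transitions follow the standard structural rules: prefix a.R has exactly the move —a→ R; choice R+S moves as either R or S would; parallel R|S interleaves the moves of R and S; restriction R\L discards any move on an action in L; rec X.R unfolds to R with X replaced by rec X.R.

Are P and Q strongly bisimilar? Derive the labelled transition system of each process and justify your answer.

bisimilar

P's transition system — 2 states:
  s0 = rec X. b.X\{a,b}\{c,d} has moves --b--▸ s1
  s1 = (rec X. b.X\{a,b}\{c,d})\{a,b}\{c,d} has moves ∅
Q's transition system — 2 states:
  t0 = b.(rec X. b.X\{a,b}\{c,d})\{a,b}\{c,d} has moves --b--▸ t1
  t1 = (rec X. b.X\{a,b}\{c,d})\{a,b}\{c,d} has moves ∅
Coarsest stable partition (strong bisimilarity classes):
  B0 = {s0, t0}
  B1 = {s1, t1}
s0 ∈ B0, t0 ∈ B0 → same block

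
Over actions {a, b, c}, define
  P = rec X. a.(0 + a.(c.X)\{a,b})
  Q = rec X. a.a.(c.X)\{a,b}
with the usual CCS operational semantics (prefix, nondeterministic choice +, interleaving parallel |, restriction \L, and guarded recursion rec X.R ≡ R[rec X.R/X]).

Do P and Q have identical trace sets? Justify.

trace-equivalent

Reachable graph of P (4 states):
  p0 = rec X. a.(0 + a.(c.X)\{a,b}) → --a--▸ p1
  p1 = 0 + a.(c.(rec X. a.(0 + a.(c.X)\{a,b})))\{a,b} → --a--▸ p2
  p2 = (c.(rec X. a.(0 + a.(c.X)\{a,b})))\{a,b} → --c--▸ p3
  p3 = (rec X. a.(0 + a.(c.X)\{a,b}))\{a,b} → (no moves)
Reachable graph of Q (4 states):
  q0 = rec X. a.a.(c.X)\{a,b} → --a--▸ q1
  q1 = a.(c.(rec X. a.a.(c.X)\{a,b}))\{a,b} → --a--▸ q2
  q2 = (c.(rec X. a.a.(c.X)\{a,b}))\{a,b} → --c--▸ q3
  q3 = (rec X. a.a.(c.X)\{a,b})\{a,b} → (no moves)
Partition-refinement fixed point:
  B0 = {p0, q0}
  B1 = {p1, q1}
  B2 = {p2, q2}
  B3 = {p3, q3}
p0 ∈ B0, q0 ∈ B0 → same block
Bisimilar ⇒ trace-equivalent.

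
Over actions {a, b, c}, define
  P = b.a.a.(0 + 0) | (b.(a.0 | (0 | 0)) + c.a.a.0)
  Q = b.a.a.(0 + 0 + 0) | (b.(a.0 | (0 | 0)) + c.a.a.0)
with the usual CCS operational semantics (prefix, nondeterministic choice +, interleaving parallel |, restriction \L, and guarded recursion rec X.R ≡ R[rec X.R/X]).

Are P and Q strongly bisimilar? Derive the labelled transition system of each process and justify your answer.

bisimilar

Reachable graph of P (24 states):
  s0 = b.a.a.(0 + 0) | (b.(a.0 | (0 | 0)) + c.a.a.0) :: ··b··> s1, ··b··> s2, ··c··> s3
  s1 = a.a.(0 + 0) | (b.(a.0 | (0 | 0)) + c.a.a.0) :: ··a··> s4, ··b··> s5, ··c··> s6
  s2 = b.a.a.(0 + 0) | (a.0 | (0 | 0)) :: ··a··> s7, ··b··> s5
  s3 = b.a.a.(0 + 0) | a.a.0 :: ··a··> s8, ··b··> s6
  s4 = a.(0 + 0) | (b.(a.0 | (0 | 0)) + c.a.a.0) :: ··a··> s9, ··b··> s10, ··c··> s11
  s5 = a.a.(0 + 0) | (a.0 | (0 | 0)) :: ··a··> s10, ··a··> s12
  s6 = a.a.(0 + 0) | a.a.0 :: ··a··> s11, ··a··> s13
  s7 = b.a.a.(0 + 0) | (0 | (0 | 0)) :: ··b··> s12
  s8 = b.a.a.(0 + 0) | a.0 :: ··a··> s14, ··b··> s13
  s9 = (0 + 0) | (b.(a.0 | (0 | 0)) + c.a.a.0) :: ··b··> s15, ··c··> s16
  s10 = a.(0 + 0) | (a.0 | (0 | 0)) :: ··a··> s15, ··a··> s17
  s11 = a.(0 + 0) | a.a.0 :: ··a··> s16, ··a··> s18
  s12 = a.a.(0 + 0) | (0 | (0 | 0)) :: ··a··> s17
  s13 = a.a.(0 + 0) | a.0 :: ··a··> s18, ··a··> s19
  s14 = b.a.a.(0 + 0) | 0 :: ··b··> s19
  s15 = (0 + 0) | (a.0 | (0 | 0)) :: ··a··> s20
  s16 = (0 + 0) | a.a.0 :: ··a··> s21
  s17 = a.(0 + 0) | (0 | (0 | 0)) :: ··a··> s20
  s18 = a.(0 + 0) | a.0 :: ··a··> s21, ··a··> s22
  s19 = a.a.(0 + 0) | 0 :: ··a··> s22
  s20 = (0 + 0) | (0 | (0 | 0)) :: (no moves)
  s21 = (0 + 0) | a.0 :: ··a··> s23
  s22 = a.(0 + 0) | 0 :: ··a··> s23
  s23 = (0 + 0) | 0 :: (no moves)
Reachable graph of Q (24 states):
  t0 = b.a.a.(0 + 0 + 0) | (b.(a.0 | (0 | 0)) + c.a.a.0) :: ··b··> t1, ··b··> t2, ··c··> t3
  t1 = a.a.(0 + 0 + 0) | (b.(a.0 | (0 | 0)) + c.a.a.0) :: ··a··> t4, ··b··> t5, ··c··> t6
  t2 = b.a.a.(0 + 0 + 0) | (a.0 | (0 | 0)) :: ··a··> t7, ··b··> t5
  t3 = b.a.a.(0 + 0 + 0) | a.a.0 :: ··a··> t8, ··b··> t6
  t4 = a.(0 + 0 + 0) | (b.(a.0 | (0 | 0)) + c.a.a.0) :: ··a··> t9, ··b··> t10, ··c··> t11
  t5 = a.a.(0 + 0 + 0) | (a.0 | (0 | 0)) :: ··a··> t10, ··a··> t12
  t6 = a.a.(0 + 0 + 0) | a.a.0 :: ··a··> t11, ··a··> t13
  t7 = b.a.a.(0 + 0 + 0) | (0 | (0 | 0)) :: ··b··> t12
  t8 = b.a.a.(0 + 0 + 0) | a.0 :: ··a··> t14, ··b··> t13
  t9 = (0 + 0 + 0) | (b.(a.0 | (0 | 0)) + c.a.a.0) :: ··b··> t15, ··c··> t16
  t10 = a.(0 + 0 + 0) | (a.0 | (0 | 0)) :: ··a··> t15, ··a··> t17
  t11 = a.(0 + 0 + 0) | a.a.0 :: ··a··> t16, ··a··> t18
  t12 = a.a.(0 + 0 + 0) | (0 | (0 | 0)) :: ··a··> t17
  t13 = a.a.(0 + 0 + 0) | a.0 :: ··a··> t18, ··a··> t19
  t14 = b.a.a.(0 + 0 + 0) | 0 :: ··b··> t19
  t15 = (0 + 0 + 0) | (a.0 | (0 | 0)) :: ··a··> t20
  t16 = (0 + 0 + 0) | a.a.0 :: ··a··> t21
  t17 = a.(0 + 0 + 0) | (0 | (0 | 0)) :: ··a··> t20
  t18 = a.(0 + 0 + 0) | a.0 :: ··a··> t21, ··a··> t22
  t19 = a.a.(0 + 0 + 0) | 0 :: ··a··> t22
  t20 = (0 + 0 + 0) | (0 | (0 | 0)) :: (no moves)
  t21 = (0 + 0 + 0) | a.0 :: ··a··> t23
  t22 = a.(0 + 0 + 0) | 0 :: ··a··> t23
  t23 = (0 + 0 + 0) | 0 :: (no moves)
Bisimilarity quotient blocks:
  B0 = {s0, t0}
  B1 = {s1, t1}
  B2 = {s11, s13, s5, t11, t13, t5}
  B3 = {s10, s12, s16, s18, s19, t10, t12, t16, t18, t19}
  B4 = {s15, s17, s21, s22, t15, t17, t21, t22}
  B5 = {s20, s23, t20, t23}
  B6 = {s4, t4}
  B7 = {s9, t9}
  B8 = {s6, t6}
  B9 = {s3, t3}
  B10 = {s2, s8, t2, t8}
  B11 = {s14, s7, t14, t7}
s0 ∈ B0, t0 ∈ B0 → same block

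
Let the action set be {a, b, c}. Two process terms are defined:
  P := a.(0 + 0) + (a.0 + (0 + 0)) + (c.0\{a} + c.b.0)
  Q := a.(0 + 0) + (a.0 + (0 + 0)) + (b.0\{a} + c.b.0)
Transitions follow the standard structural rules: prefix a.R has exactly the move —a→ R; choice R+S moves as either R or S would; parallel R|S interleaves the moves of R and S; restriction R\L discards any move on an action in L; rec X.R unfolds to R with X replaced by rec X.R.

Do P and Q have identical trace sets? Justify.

NO — witness ⟨b⟩

LTS(P): 5 reachable states
  p0 = a.(0 + 0) + (a.0 + (0 + 0)) + (c.0\{a} + c.b.0) | —a→ p1, —a→ p2, —c→ p3, —c→ p4
  p1 = 0 | deadlocked
  p2 = 0 + 0 | deadlocked
  p3 = 0\{a} | deadlocked
  p4 = b.0 | —b→ p1
LTS(Q): 5 reachable states
  q0 = a.(0 + 0) + (a.0 + (0 + 0)) + (b.0\{a} + c.b.0) | —a→ q1, —a→ q2, —b→ q3, —c→ q4
  q1 = 0 | deadlocked
  q2 = 0 + 0 | deadlocked
  q3 = 0\{a} | deadlocked
  q4 = b.0 | —b→ q1
Trace ⟨b⟩ through Q, begin at {q0}:
  after b @ step 1: {q3}
  — Q admits the full trace.
Trace ⟨b⟩ through P, begin at {p0}:
  after b @ step 1: ∅  — P cannot continue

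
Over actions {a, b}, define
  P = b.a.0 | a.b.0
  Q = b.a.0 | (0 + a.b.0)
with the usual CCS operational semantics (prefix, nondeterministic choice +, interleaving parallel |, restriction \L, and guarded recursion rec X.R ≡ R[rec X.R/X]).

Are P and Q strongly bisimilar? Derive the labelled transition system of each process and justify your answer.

YES

LTS(P): 9 reachable states
  m0 = b.a.0 | a.b.0 has moves --a--▸ m1, --b--▸ m2
  m1 = b.a.0 | b.0 has moves --b--▸ m3, --b--▸ m4
  m2 = a.0 | a.b.0 has moves --a--▸ m3, --a--▸ m5
  m3 = a.0 | b.0 has moves --a--▸ m6, --b--▸ m7
  m4 = b.a.0 | 0 has moves --b--▸ m7
  m5 = 0 | a.b.0 has moves --a--▸ m6
  m6 = 0 | b.0 has moves --b--▸ m8
  m7 = a.0 | 0 has moves --a--▸ m8
  m8 = 0 | 0 has moves stopped
LTS(Q): 9 reachable states
  n0 = b.a.0 | (0 + a.b.0) has moves --a--▸ n1, --b--▸ n2
  n1 = b.a.0 | b.0 has moves --b--▸ n3, --b--▸ n4
  n2 = a.0 | (0 + a.b.0) has moves --a--▸ n3, --a--▸ n5
  n3 = a.0 | b.0 has moves --a--▸ n6, --b--▸ n7
  n4 = b.a.0 | 0 has moves --b--▸ n7
  n5 = 0 | (0 + a.b.0) has moves --a--▸ n6
  n6 = 0 | b.0 has moves --b--▸ n8
  n7 = a.0 | 0 has moves --a--▸ n8
  n8 = 0 | 0 has moves stopped
Bisimilarity quotient blocks:
  B0 = {m0, n0}
  B1 = {m2, n2}
  B2 = {m3, n3}
  B3 = {m6, n6}
  B4 = {m8, n8}
  B5 = {m7, n7}
  B6 = {m5, n5}
  B7 = {m1, n1}
  B8 = {m4, n4}
m0 ∈ B0, n0 ∈ B0 → same block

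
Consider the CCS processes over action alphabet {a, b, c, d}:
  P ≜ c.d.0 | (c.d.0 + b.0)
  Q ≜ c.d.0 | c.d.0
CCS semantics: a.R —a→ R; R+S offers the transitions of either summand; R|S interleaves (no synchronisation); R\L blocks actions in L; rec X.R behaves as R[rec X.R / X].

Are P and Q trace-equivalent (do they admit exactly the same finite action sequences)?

P's transition system — 9 states:
  u0 = c.d.0 | (c.d.0 + b.0) :: ··b··> u1, ··c··> u2, ··c··> u3
  u1 = c.d.0 | 0 :: ··c··> u4
  u2 = c.d.0 | d.0 :: ··c··> u5, ··d··> u1
  u3 = d.0 | (c.d.0 + b.0) :: ··b··> u4, ··c··> u5, ··d··> u6
  u4 = d.0 | 0 :: ··d··> u7
  u5 = d.0 | d.0 :: ··d··> u4, ··d··> u8
  u6 = 0 | (c.d.0 + b.0) :: ··b··> u7, ··c··> u8
  u7 = 0 | 0 :: (no moves)
  u8 = 0 | d.0 :: ··d··> u7
Q's transition system — 9 states:
  v0 = c.d.0 | c.d.0 :: ··c··> v1, ··c··> v2
  v1 = c.d.0 | d.0 :: ··c··> v3, ··d··> v4
  v2 = d.0 | c.d.0 :: ··c··> v3, ··d··> v5
  v3 = d.0 | d.0 :: ··d··> v6, ··d··> v7
  v4 = c.d.0 | 0 :: ··c··> v7
  v5 = 0 | c.d.0 :: ··c··> v6
  v6 = 0 | d.0 :: ··d··> v8
  v7 = d.0 | 0 :: ··d··> v8
  v8 = 0 | 0 :: (no moves)
Trace ⟨b⟩ through P, begin at {u0}:
  [1] b ⇒ {u1}
  ✓ P
Trace ⟨b⟩ through Q, begin at {v0}:
  [1] b ⇒ no successor for Q

trace-distinct — witness ⟨b⟩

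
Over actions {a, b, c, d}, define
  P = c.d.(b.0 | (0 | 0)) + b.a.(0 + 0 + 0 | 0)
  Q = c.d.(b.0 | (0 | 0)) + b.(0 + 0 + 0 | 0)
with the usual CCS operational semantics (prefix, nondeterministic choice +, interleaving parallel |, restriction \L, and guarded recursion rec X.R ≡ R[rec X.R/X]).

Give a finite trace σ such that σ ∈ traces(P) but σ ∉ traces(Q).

Reachable graph of P (6 states):
  m0 = c.d.(b.0 | (0 | 0)) + b.a.(0 + 0 + 0 | 0) ⊢ —b→ m1, —c→ m2
  m1 = a.(0 + 0 + 0 | 0) ⊢ —a→ m3
  m2 = d.(b.0 | (0 | 0)) ⊢ —d→ m4
  m3 = 0 + 0 + 0 | 0 ⊢ ∅
  m4 = b.0 | (0 | 0) ⊢ —b→ m5
  m5 = 0 | (0 | 0) ⊢ ∅
Reachable graph of Q (5 states):
  n0 = c.d.(b.0 | (0 | 0)) + b.(0 + 0 + 0 | 0) ⊢ —b→ n1, —c→ n2
  n1 = 0 + 0 + 0 | 0 ⊢ ∅
  n2 = d.(b.0 | (0 | 0)) ⊢ —d→ n3
  n3 = b.0 | (0 | 0) ⊢ —b→ n4
  n4 = 0 | (0 | 0) ⊢ ∅
Trace ⟨ba⟩ through P, begin at {m0}:
  after b @ step 1: {m1}
  after a @ step 2: {m3}
  P completes σ.
Trace ⟨ba⟩ through Q, begin at {n0}:
  after b @ step 1: {n1}
  after a @ step 2: ∅ (Q stuck)

ba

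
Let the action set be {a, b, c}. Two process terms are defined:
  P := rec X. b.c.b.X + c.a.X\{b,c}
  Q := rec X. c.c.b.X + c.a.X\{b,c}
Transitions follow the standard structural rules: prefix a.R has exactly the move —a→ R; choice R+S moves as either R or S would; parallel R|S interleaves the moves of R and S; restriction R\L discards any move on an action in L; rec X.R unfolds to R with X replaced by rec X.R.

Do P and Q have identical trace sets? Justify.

P's transition system — 5 states:
  m0 = rec X. b.c.b.X + c.a.X\{b,c} | =b=> m1, =c=> m2
  m1 = c.b.(rec X. b.c.b.X + c.a.X\{b,c}) | =c=> m3
  m2 = a.(rec X. b.c.b.X + c.a.X\{b,c})\{b,c} | =a=> m4
  m3 = b.(rec X. b.c.b.X + c.a.X\{b,c}) | =b=> m0
  m4 = (rec X. b.c.b.X + c.a.X\{b,c})\{b,c} | (no moves)
Q's transition system — 5 states:
  n0 = rec X. c.c.b.X + c.a.X\{b,c} | =c=> n1, =c=> n2
  n1 = a.(rec X. c.c.b.X + c.a.X\{b,c})\{b,c} | =a=> n3
  n2 = c.b.(rec X. c.c.b.X + c.a.X\{b,c}) | =c=> n4
  n3 = (rec X. c.c.b.X + c.a.X\{b,c})\{b,c} | (no moves)
  n4 = b.(rec X. c.c.b.X + c.a.X\{b,c}) | =b=> n0
Executing b from P (initial set {m0}):
  after b @ step 1: {m1}
  ✓ P
Executing b from Q (initial set {n0}):
  after b @ step 1: ∅ (Q stuck)

traces(P) ≠ traces(Q) — witness ⟨b⟩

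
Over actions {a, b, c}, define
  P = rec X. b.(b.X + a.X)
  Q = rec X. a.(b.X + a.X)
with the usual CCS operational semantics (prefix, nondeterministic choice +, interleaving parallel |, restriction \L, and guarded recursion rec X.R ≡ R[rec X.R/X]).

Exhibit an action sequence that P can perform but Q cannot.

P's transition system — 2 states:
  u0 = rec X. b.(b.X + a.X) → =b=> u1
  u1 = b.(rec X. b.(b.X + a.X)) + a.(rec X. b.(b.X + a.X)) → =a=> u0, =b=> u0
Q's transition system — 2 states:
  v0 = rec X. a.(b.X + a.X) → =a=> v1
  v1 = b.(rec X. a.(b.X + a.X)) + a.(rec X. a.(b.X + a.X)) → =a=> v0, =b=> v0
Executing b from P (initial set {u0}):
  after b @ step 1: {u1}
  P completes σ.
Executing b from Q (initial set {v0}):
  after b @ step 1: ∅  — Q cannot continue

b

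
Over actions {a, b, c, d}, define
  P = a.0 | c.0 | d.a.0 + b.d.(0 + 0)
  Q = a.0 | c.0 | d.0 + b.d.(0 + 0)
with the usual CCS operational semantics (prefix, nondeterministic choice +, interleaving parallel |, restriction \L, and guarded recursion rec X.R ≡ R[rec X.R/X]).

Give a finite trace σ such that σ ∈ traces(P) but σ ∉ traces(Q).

P's transition system — 14 states:
  u0 = a.0 | c.0 | d.a.0 + b.d.(0 + 0) ⊢ ··a··> u1, ··b··> u2, ··c··> u3, ··d··> u4
  u1 = 0 | c.0 | d.a.0 ⊢ ··c··> u5, ··d··> u6
  u2 = d.(0 + 0) ⊢ ··d··> u7
  u3 = a.0 | 0 | d.a.0 ⊢ ··a··> u5, ··d··> u8
  u4 = a.0 | c.0 | a.0 ⊢ ··a··> u6, ··a··> u9, ··c··> u8
  u5 = 0 | 0 | d.a.0 ⊢ ··d··> u10
  u6 = 0 | c.0 | a.0 ⊢ ··a··> u11, ··c··> u10
  u7 = 0 + 0 ⊢ (no moves)
  u8 = a.0 | 0 | a.0 ⊢ ··a··> u10, ··a··> u12
  u9 = a.0 | c.0 | 0 ⊢ ··a··> u11, ··c··> u12
  u10 = 0 | 0 | a.0 ⊢ ··a··> u13
  u11 = 0 | c.0 | 0 ⊢ ··c··> u13
  u12 = a.0 | 0 | 0 ⊢ ··a··> u13
  u13 = 0 | 0 | 0 ⊢ (no moves)
Q's transition system — 10 states:
  v0 = a.0 | c.0 | d.0 + b.d.(0 + 0) ⊢ ··a··> v1, ··b··> v2, ··c··> v3, ··d··> v4
  v1 = 0 | c.0 | d.0 ⊢ ··c··> v5, ··d··> v6
  v2 = d.(0 + 0) ⊢ ··d··> v7
  v3 = a.0 | 0 | d.0 ⊢ ··a··> v5, ··d··> v8
  v4 = a.0 | c.0 | 0 ⊢ ··a··> v6, ··c··> v8
  v5 = 0 | 0 | d.0 ⊢ ··d··> v9
  v6 = 0 | c.0 | 0 ⊢ ··c··> v9
  v7 = 0 + 0 ⊢ (no moves)
  v8 = a.0 | 0 | 0 ⊢ ··a··> v9
  v9 = 0 | 0 | 0 ⊢ (no moves)
Trace ⟨ada⟩ through P, begin at {u0}:
  step 1 (a): {u1}
  step 2 (d): {u6}
  step 3 (a): {u11}
  — P admits the full trace.
Trace ⟨ada⟩ through Q, begin at {v0}:
  step 1 (a): {v1}
  step 2 (d): {v6}
  step 3 (a): ∅  — Q cannot continue

ada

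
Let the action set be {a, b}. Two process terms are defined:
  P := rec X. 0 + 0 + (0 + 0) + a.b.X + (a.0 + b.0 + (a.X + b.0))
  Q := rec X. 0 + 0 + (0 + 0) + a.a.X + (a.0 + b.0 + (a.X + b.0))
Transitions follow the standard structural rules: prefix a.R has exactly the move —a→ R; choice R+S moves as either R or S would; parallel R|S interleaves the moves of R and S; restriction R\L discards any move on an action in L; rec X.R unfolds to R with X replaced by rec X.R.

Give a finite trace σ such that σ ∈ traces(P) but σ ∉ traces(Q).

aba

P's transition system — 3 states:
  s0 = rec X. 0 + 0 + (0 + 0) + a.b.X + (a.0 + b.0 + (a.X + b.0)) ⊢ -a-> s0, -a-> s1, -a-> s2, -b-> s1
  s1 = 0 ⊢ (no moves)
  s2 = b.(rec X. 0 + 0 + (0 + 0) + a.b.X + (a.0 + b.0 + (a.X + b.0))) ⊢ -b-> s0
Q's transition system — 3 states:
  t0 = rec X. 0 + 0 + (0 + 0) + a.a.X + (a.0 + b.0 + (a.X + b.0)) ⊢ -a-> t0, -a-> t1, -a-> t2, -b-> t1
  t1 = 0 ⊢ (no moves)
  t2 = a.(rec X. 0 + 0 + (0 + 0) + a.a.X + (a.0 + b.0 + (a.X + b.0))) ⊢ -a-> t0
Executing aba from P (initial set {s0}):
  [1] a ⇒ {s0, s1, s2}
  [2] b ⇒ {s0, s1}
  [3] a ⇒ {s0, s1, s2}
  ✓ P
Executing aba from Q (initial set {t0}):
  [1] a ⇒ {t0, t1, t2}
  [2] b ⇒ {t1}
  [3] a ⇒ no successor for Q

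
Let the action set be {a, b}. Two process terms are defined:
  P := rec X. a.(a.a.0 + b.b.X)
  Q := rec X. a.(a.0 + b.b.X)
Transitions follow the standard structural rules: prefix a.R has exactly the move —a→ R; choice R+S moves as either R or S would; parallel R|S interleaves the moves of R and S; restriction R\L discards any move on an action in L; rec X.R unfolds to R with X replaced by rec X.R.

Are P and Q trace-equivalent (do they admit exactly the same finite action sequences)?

NO — witness ⟨aaa⟩

P's transition system — 5 states:
  u0 = rec X. a.(a.a.0 + b.b.X) → ··a··> u1
  u1 = a.a.0 + b.b.(rec X. a.(a.a.0 + b.b.X)) → ··a··> u2, ··b··> u3
  u2 = a.0 → ··a··> u4
  u3 = b.(rec X. a.(a.a.0 + b.b.X)) → ··b··> u0
  u4 = 0 → ∅
Q's transition system — 4 states:
  v0 = rec X. a.(a.0 + b.b.X) → ··a··> v1
  v1 = a.0 + b.b.(rec X. a.(a.0 + b.b.X)) → ··a··> v2, ··b··> v3
  v2 = 0 → ∅
  v3 = b.(rec X. a.(a.0 + b.b.X)) → ··b··> v0
Trace ⟨aaa⟩ through P, begin at {u0}:
  after a @ step 1: {u1}
  after a @ step 2: {u2}
  after a @ step 3: {u4}
  P completes σ.
Trace ⟨aaa⟩ through Q, begin at {v0}:
  after a @ step 1: {v1}
  after a @ step 2: {v2}
  after a @ step 3: no successor for Q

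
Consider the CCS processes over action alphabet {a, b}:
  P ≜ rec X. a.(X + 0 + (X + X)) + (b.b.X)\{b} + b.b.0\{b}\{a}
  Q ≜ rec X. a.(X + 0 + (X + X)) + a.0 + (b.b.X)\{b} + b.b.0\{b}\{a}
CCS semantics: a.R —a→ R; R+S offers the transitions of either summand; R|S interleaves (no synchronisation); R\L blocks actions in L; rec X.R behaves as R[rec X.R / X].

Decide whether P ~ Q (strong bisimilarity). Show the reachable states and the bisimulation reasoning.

NO

P's transition system — 4 states:
  s0 = rec X. a.(X + 0 + (X + X)) + (b.b.X)\{b} + b.b.0\{b}\{a} | ··a··> s1, ··b··> s2
  s1 = (rec X. a.(X + 0 + (X + X)) + (b.b.X)\{b} + b.b.0\{b}\{a}) + 0 + ((rec X. a.(X + 0 + (X + X)) + (b.b.X)\{b} + b.b.0\{b}\{a}) + (rec X. a.(X + 0 + (X + X)) + (b.b.X)\{b} + b.b.0\{b}\{a})) | ··a··> s1, ··b··> s2
  s2 = b.0\{b}\{a} | ··b··> s3
  s3 = 0\{b}\{a} | deadlocked
Q's transition system — 5 states:
  t0 = rec X. a.(X + 0 + (X + X)) + a.0 + (b.b.X)\{b} + b.b.0\{b}\{a} | ··a··> t1, ··a··> t2, ··b··> t3
  t1 = (rec X. a.(X + 0 + (X + X)) + a.0 + (b.b.X)\{b} + b.b.0\{b}\{a}) + 0 + ((rec X. a.(X + 0 + (X + X)) + a.0 + (b.b.X)\{b} + b.b.0\{b}\{a}) + (rec X. a.(X + 0 + (X + X)) + a.0 + (b.b.X)\{b} + b.b.0\{b}\{a})) | ··a··> t1, ··a··> t2, ··b··> t3
  t2 = 0 | deadlocked
  t3 = b.0\{b}\{a} | ··b··> t4
  t4 = 0\{b}\{a} | deadlocked
Bisimilarity quotient blocks:
  B0 = {s0, s1}
  B1 = {s2, t3}
  B2 = {s3, t2, t4}
  B3 = {t0, t1}
s0 ∈ B0, t0 ∈ B3 → different blocks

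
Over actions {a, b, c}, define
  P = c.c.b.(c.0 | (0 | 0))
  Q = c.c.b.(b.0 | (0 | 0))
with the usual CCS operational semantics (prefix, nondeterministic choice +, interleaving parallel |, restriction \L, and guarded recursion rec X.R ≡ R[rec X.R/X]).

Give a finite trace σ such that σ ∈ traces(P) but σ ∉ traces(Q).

ccbc

P's transition system — 5 states:
  m0 = c.c.b.(c.0 | (0 | 0)) → -c-> m1
  m1 = c.b.(c.0 | (0 | 0)) → -c-> m2
  m2 = b.(c.0 | (0 | 0)) → -b-> m3
  m3 = c.0 | (0 | 0) → -c-> m4
  m4 = 0 | (0 | 0) → stopped
Q's transition system — 5 states:
  n0 = c.c.b.(b.0 | (0 | 0)) → -c-> n1
  n1 = c.b.(b.0 | (0 | 0)) → -c-> n2
  n2 = b.(b.0 | (0 | 0)) → -b-> n3
  n3 = b.0 | (0 | 0) → -b-> n4
  n4 = 0 | (0 | 0) → stopped
Trace ⟨ccbc⟩ through P, begin at {m0}:
  [1] c ⇒ {m1}
  [2] c ⇒ {m2}
  [3] b ⇒ {m3}
  [4] c ⇒ {m4}
  ✓ P
Trace ⟨ccbc⟩ through Q, begin at {n0}:
  [1] c ⇒ {n1}
  [2] c ⇒ {n2}
  [3] b ⇒ {n3}
  [4] c ⇒ ∅ (Q stuck)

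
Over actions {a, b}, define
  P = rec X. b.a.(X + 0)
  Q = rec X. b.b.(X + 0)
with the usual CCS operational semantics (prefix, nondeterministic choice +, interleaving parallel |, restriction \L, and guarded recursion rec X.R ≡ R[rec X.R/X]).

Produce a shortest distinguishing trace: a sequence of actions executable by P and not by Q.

ba

Reachable graph of P (3 states):
  s0 = rec X. b.a.(X + 0) ⊢ =b=> s1
  s1 = a.((rec X. b.a.(X + 0)) + 0) ⊢ =a=> s2
  s2 = (rec X. b.a.(X + 0)) + 0 ⊢ =b=> s1
Reachable graph of Q (3 states):
  t0 = rec X. b.b.(X + 0) ⊢ =b=> t1
  t1 = b.((rec X. b.b.(X + 0)) + 0) ⊢ =b=> t2
  t2 = (rec X. b.b.(X + 0)) + 0 ⊢ =b=> t1
Executing ba from P (initial set {s0}):
  [1] b ⇒ {s1}
  [2] a ⇒ {s2}
  ✓ P
Executing ba from Q (initial set {t0}):
  [1] b ⇒ {t1}
  [2] a ⇒ ∅  — Q cannot continue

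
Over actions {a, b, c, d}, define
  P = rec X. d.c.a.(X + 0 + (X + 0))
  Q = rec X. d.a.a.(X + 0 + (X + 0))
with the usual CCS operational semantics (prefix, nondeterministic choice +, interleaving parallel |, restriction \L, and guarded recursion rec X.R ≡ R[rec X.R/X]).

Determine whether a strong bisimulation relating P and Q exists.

not bisimilar

Reachable graph of P (4 states):
  s0 = rec X. d.c.a.(X + 0 + (X + 0)) ⊢ =d=> s1
  s1 = c.a.((rec X. d.c.a.(X + 0 + (X + 0))) + 0 + ((rec X. d.c.a.(X + 0 + (X + 0))) + 0)) ⊢ =c=> s2
  s2 = a.((rec X. d.c.a.(X + 0 + (X + 0))) + 0 + ((rec X. d.c.a.(X + 0 + (X + 0))) + 0)) ⊢ =a=> s3
  s3 = (rec X. d.c.a.(X + 0 + (X + 0))) + 0 + ((rec X. d.c.a.(X + 0 + (X + 0))) + 0) ⊢ =d=> s1
Reachable graph of Q (4 states):
  t0 = rec X. d.a.a.(X + 0 + (X + 0)) ⊢ =d=> t1
  t1 = a.a.((rec X. d.a.a.(X + 0 + (X + 0))) + 0 + ((rec X. d.a.a.(X + 0 + (X + 0))) + 0)) ⊢ =a=> t2
  t2 = a.((rec X. d.a.a.(X + 0 + (X + 0))) + 0 + ((rec X. d.a.a.(X + 0 + (X + 0))) + 0)) ⊢ =a=> t3
  t3 = (rec X. d.a.a.(X + 0 + (X + 0))) + 0 + ((rec X. d.a.a.(X + 0 + (X + 0))) + 0) ⊢ =d=> t1
Coarsest stable partition (strong bisimilarity classes):
  B0 = {s0, s3}
  B1 = {s1}
  B2 = {s2}
  B3 = {t0, t3}
  B4 = {t1}
  B5 = {t2}
s0 ∈ B0, t0 ∈ B3 → different blocks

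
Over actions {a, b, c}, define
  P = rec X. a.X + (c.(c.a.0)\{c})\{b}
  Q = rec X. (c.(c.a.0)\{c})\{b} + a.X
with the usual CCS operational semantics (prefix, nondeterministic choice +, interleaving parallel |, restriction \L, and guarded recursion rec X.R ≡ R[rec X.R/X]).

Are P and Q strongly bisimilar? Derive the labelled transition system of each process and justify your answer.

LTS(P): 2 reachable states
  p0 = rec X. a.X + (c.(c.a.0)\{c})\{b} ⊢ ··a··> p0, ··c··> p1
  p1 = (c.a.0)\{c}\{b} ⊢ deadlocked
LTS(Q): 2 reachable states
  q0 = rec X. (c.(c.a.0)\{c})\{b} + a.X ⊢ ··a··> q0, ··c··> q1
  q1 = (c.a.0)\{c}\{b} ⊢ deadlocked
Partition-refinement fixed point:
  B0 = {p0, q0}
  B1 = {p1, q1}
p0 ∈ B0, q0 ∈ B0 → same block

bisimilar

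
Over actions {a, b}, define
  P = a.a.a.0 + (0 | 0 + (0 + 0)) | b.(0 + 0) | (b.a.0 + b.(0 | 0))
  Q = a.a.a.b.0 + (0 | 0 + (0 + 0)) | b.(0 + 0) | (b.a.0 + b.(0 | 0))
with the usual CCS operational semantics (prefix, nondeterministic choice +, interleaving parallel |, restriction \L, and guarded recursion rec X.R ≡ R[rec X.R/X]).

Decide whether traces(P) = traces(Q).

LTS(P): 11 reachable states
  s0 = a.a.a.0 + (0 | 0 + (0 + 0)) | b.(0 + 0) | (b.a.0 + b.(0 | 0)) | ··a··> s1, ··b··> s2, ··b··> s3, ··b··> s4
  s1 = a.a.0 | ··a··> s5
  s2 = (0 | 0 + (0 + 0)) | (0 + 0) | (b.a.0 + b.(0 | 0)) | ··b··> s6, ··b··> s7
  s3 = (0 | 0 + (0 + 0)) | b.(0 + 0) | (0 | 0) | ··b··> s6
  s4 = (0 | 0 + (0 + 0)) | b.(0 + 0) | a.0 | ··a··> s8, ··b··> s7
  s5 = a.0 | ··a··> s9
  s6 = (0 | 0 + (0 + 0)) | (0 + 0) | (0 | 0) | ·
  s7 = (0 | 0 + (0 + 0)) | (0 + 0) | a.0 | ··a··> s10
  s8 = (0 | 0 + (0 + 0)) | b.(0 + 0) | 0 | ··b··> s10
  s9 = 0 | ·
  s10 = (0 | 0 + (0 + 0)) | (0 + 0) | 0 | ·
LTS(Q): 12 reachable states
  t0 = a.a.a.b.0 + (0 | 0 + (0 + 0)) | b.(0 + 0) | (b.a.0 + b.(0 | 0)) | ··a··> t1, ··b··> t2, ··b··> t3, ··b··> t4
  t1 = a.a.b.0 | ··a··> t5
  t2 = (0 | 0 + (0 + 0)) | (0 + 0) | (b.a.0 + b.(0 | 0)) | ··b··> t6, ··b··> t7
  t3 = (0 | 0 + (0 + 0)) | b.(0 + 0) | (0 | 0) | ··b··> t6
  t4 = (0 | 0 + (0 + 0)) | b.(0 + 0) | a.0 | ··a··> t8, ··b··> t7
  t5 = a.b.0 | ··a··> t9
  t6 = (0 | 0 + (0 + 0)) | (0 + 0) | (0 | 0) | ·
  t7 = (0 | 0 + (0 + 0)) | (0 + 0) | a.0 | ··a··> t10
  t8 = (0 | 0 + (0 + 0)) | b.(0 + 0) | 0 | ··b··> t10
  t9 = b.0 | ··b··> t11
  t10 = (0 | 0 + (0 + 0)) | (0 + 0) | 0 | ·
  t11 = 0 | ·
Run σ = ⟨aaab⟩ on Q: start {t0}
  after a @ step 1: {t1}
  after a @ step 2: {t5}
  after a @ step 3: {t9}
  after b @ step 4: {t11}
  ✓ Q
Run σ = ⟨aaab⟩ on P: start {s0}
  after a @ step 1: {s1}
  after a @ step 2: {s5}
  after a @ step 3: {s9}
  after b @ step 4: ∅  — P cannot continue

trace-distinct — witness ⟨aaab⟩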